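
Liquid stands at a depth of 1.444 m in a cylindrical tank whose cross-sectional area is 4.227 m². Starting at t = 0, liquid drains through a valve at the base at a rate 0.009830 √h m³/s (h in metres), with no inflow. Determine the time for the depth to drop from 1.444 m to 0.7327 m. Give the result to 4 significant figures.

297.3 s

Volume balance on the tank: A dh/dt = −0.009830 √h.
Separate and integrate: 2(√h − √h₀) = −(0.009830/A) t.
t = 2A(√h₀ − √h)/0.009830 = 2·4.227·(√1.444 − √0.7327)/0.009830
  = 8.45400 × (1.20167 − 0.855979) / 0.009830 = 297.297 s.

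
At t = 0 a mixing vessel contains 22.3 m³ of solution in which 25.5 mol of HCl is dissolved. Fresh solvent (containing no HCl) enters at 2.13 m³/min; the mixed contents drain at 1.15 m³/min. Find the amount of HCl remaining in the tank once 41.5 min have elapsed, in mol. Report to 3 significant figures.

Total volume: dV/dt = Q_in − Q_out = 0.98000 m³/min, so V(t) = 22.3 + 0.98000 t and V(41.5) = 62.970 m³.
Species balance (pure solvent in): dm/dt = −Q_out · m/V(t).
dm/m = −Q_out dt/(V₀ + 0.98000 t); integrating gives ln(m/m₀) = −(Q_out/(Q_in−Q_out)) ln(V/V₀).
m = m₀ (V₀/V)^(Q_out/(Q_in−Q_out)) = 25.5 × (22.3/62.970)^(1.1735) = 7.5423 mol.

7.54 mol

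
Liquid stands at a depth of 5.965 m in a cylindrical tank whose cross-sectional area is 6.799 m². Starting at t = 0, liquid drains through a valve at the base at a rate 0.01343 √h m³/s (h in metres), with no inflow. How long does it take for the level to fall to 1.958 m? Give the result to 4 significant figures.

With no inflow, A dh/dt = −0.01343 √h.
This is separable: 2 d(√h)/dt = −0.01343/A, so √h = √h₀ − (0.01343/(2A)) t.
t = 2A(√h₀ − √h)/0.01343 = 2·6.799·(√5.965 − √1.958)/0.01343
  = 13.5980 × (2.44233 − 1.39929) / 0.01343 = 1056.10 s.

1056 s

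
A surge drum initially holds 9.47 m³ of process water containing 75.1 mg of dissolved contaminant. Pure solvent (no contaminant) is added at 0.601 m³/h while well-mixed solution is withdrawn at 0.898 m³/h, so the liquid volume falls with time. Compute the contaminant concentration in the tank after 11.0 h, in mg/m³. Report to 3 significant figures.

Let m(t) be the amount of contaminant. Volume: V(t) = V₀ + (Q_in − Q_out) t = 9.47 − 0.29700 t; V(11.0) = 6.2030 m³.
Solute balance: dm/dt = 0 − Q_out C = −Q_out m/V(t).
dm/m = −Q_out dt/(V₀ − 0.29700 t); integrating gives ln(m/m₀) = −(Q_out/(Q_in−Q_out)) ln(V/V₀).
m = m₀ (V₀/V)^(Q_out/(Q_in−Q_out)) = 75.1 × (9.47/6.2030)^(-3.0236) = 20.896 mg.
C = m/V = 20.896/6.2030 = 3.3687 mg/m³.

3.37 mg/m³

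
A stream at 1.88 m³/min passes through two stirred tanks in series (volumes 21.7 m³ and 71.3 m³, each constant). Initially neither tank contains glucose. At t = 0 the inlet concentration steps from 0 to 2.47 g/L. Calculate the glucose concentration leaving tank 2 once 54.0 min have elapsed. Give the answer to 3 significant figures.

Species balance on tank i: dCᵢ/dt = (Cᵢ₋₁ − Cᵢ)/τᵢ with τᵢ = Vᵢ/Q.
τ₁ = 21.7/1.88 = 11.543 min; τ₂ = 71.3/1.88 = 37.926 min.
Solving the cascade with C₁(0)=C₂(0)=0 gives C₂(t) = C_in[1 − (τ₁ e^(−t/τ₁) − τ₂ e^(−t/τ₂))/(τ₁ − τ₂)].
At t = 54.0: e^(−t/τ₁) = 0.0092944, e^(−t/τ₂) = 0.24079.
C₂ = 2.47·[1 − (11.543·0.0092944 − 37.926·0.24079)/(-26.383)] = 2.47·0.65794 = 1.6251 g/L.

1.63 g/L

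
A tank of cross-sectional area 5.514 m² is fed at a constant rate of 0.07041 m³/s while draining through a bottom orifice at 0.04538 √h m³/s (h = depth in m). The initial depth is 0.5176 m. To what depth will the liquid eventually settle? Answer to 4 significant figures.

Volume balance on the tank: A dh/dt = Q_in − 0.04538 √h. At steady state dh/dt = 0:
Q_in = 0.04538 √h_ss ⇒ √h_ss = 0.07041/0.04538 = 1.55156.
h_ss = 1.55156² = 2.40735 m. (Since h₀ = 0.5176 m < h_ss, the level will rise toward this value.)

2.407 m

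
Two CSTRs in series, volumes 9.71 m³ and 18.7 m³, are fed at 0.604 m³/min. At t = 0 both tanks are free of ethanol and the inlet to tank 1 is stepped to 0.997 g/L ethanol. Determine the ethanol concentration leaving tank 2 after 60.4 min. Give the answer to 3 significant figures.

0.727 g/L

Species balance on tank i: dCᵢ/dt = (Cᵢ₋₁ − Cᵢ)/τᵢ with τᵢ = Vᵢ/Q.
τ₁ = 9.71/0.604 = 16.076 min; τ₂ = 18.7/0.604 = 30.960 min.
Solving the cascade with C₁(0)=C₂(0)=0 gives C₂(t) = C_in[1 − (τ₁ e^(−t/τ₁) − τ₂ e^(−t/τ₂))/(τ₁ − τ₂)].
At t = 60.4: e^(−t/τ₁) = 0.023351, e^(−t/τ₂) = 0.14215.
C₂ = 0.997·[1 − (16.076·0.023351 − 30.960·0.14215)/(-14.884)] = 0.997·0.72954 = 0.72735 g/L.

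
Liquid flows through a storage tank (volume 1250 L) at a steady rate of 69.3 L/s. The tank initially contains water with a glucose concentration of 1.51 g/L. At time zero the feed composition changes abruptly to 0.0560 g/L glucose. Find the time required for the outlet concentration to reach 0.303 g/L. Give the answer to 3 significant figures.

32.0 s

Species balance: V dC/dt = Q(C_in − C) ⇒ τ = V/Q = 18.038 s.
C(t) = C_in + (C₀ − C_in) e^(−t/τ). Set C = 0.303 and solve for t:
e^(−t/τ) = (C − C_in)/(C₀ − C_in) = (0.303 − 0.0560)/(1.51 − 0.0560) = 0.16988
t = −τ ln(…) = 18.038 × 1.7727 = 31.975 s.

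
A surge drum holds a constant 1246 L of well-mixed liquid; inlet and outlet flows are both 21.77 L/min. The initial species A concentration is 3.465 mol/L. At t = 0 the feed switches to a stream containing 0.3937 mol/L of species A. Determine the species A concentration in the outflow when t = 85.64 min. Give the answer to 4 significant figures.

1.082 mol/L

Accumulation = in − out for the solute gives V dC/dt = Q(C_in − C).
Time constant τ = V/Q = 1246/21.77 = 57.2347 min.
This is linear first-order; C(t) = C_in + (C₀ − C_in) e^(−t/τ).
C(85.64) = 0.3937 + (3.465 − 0.3937)·e^(−85.64/57.2347) = 0.3937 + (3.07130)·0.223959 = 1.08154 mol/L.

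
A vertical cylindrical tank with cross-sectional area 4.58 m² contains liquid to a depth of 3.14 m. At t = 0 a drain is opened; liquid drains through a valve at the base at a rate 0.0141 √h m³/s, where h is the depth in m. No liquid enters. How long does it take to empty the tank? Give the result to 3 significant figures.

1150 s

A dh/dt = −Q_out = −0.0141 √h.
∫ h^(−1/2) dh = −(0.0141/A) ∫ dt, giving 2√h = 2√h₀ − (0.0141/A) t.
Set h = 0: 2√h₀ = (0.0141/A) t_empty ⇒ t_empty = 2A√h₀/0.0141.
t_empty = 2·4.58·√3.14/0.0141 = 9.1600·1.7720/0.0141 = 1151.2 s.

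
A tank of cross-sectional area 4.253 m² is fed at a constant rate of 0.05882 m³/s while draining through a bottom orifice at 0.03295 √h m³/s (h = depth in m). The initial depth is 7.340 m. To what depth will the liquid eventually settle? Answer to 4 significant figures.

3.187 m

A dh/dt = Q_in − 0.03295 √h. Steady state requires inflow = outflow:
Q_in = 0.03295 √h_ss ⇒ √h_ss = 0.05882/0.03295 = 1.78513.
h_ss = 1.78513² = 3.18669 m. (Since h₀ = 7.340 m > h_ss, the level will fall toward this value.)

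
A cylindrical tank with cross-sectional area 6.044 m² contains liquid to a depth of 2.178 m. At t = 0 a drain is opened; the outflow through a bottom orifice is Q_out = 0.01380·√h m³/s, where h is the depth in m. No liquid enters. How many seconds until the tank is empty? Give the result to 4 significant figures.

1293 s

A dh/dt = −Q_out = −0.01380 √h.
This is separable: 2 d(√h)/dt = −0.01380/A, so √h = √h₀ − (0.01380/(2A)) t.
Set h = 0: 2√h₀ = (0.01380/A) t_empty ⇒ t_empty = 2A√h₀/0.01380.
t_empty = 2·6.044·√2.178/0.01380 = 12.0880·1.47580/0.01380 = 1292.72 s.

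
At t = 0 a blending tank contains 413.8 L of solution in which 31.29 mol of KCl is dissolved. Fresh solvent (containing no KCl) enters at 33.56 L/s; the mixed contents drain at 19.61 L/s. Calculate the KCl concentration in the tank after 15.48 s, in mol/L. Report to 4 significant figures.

Let m(t) be the amount of KCl. Volume: V(t) = V₀ + (Q_in − Q_out) t = 413.8 + 13.9500 t; V(15.48) = 629.746 L.
Species balance (pure solvent in): dm/dt = −Q_out · m/V(t).
dm/m = −Q_out dt/(V₀ + 13.9500 t); integrating gives ln(m/m₀) = −(Q_out/(Q_in−Q_out)) ln(V/V₀).
m = m₀ (V₀/V)^(Q_out/(Q_in−Q_out)) = 31.29 × (413.8/629.746)^(1.40573) = 17.3394 mol.
C = m/V = 17.3394/629.746 = 0.0275340 mol/L.

0.02753 mol/L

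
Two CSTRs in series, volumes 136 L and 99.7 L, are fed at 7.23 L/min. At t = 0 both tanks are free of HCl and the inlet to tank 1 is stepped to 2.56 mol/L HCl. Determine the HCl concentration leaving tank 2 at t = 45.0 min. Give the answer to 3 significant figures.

1.95 mol/L

Species balance on tank i: dCᵢ/dt = (Cᵢ₋₁ − Cᵢ)/τᵢ with τᵢ = Vᵢ/Q.
τ₁ = 136/7.23 = 18.811 min; τ₂ = 99.7/7.23 = 13.790 min.
Tank 1: C₁ = C_in(1 − e^(−t/τ₁)). Tank 2 (τ₁ ≠ τ₂): C₂ = C_in[1 − (τ₁ e^(−t/τ₁) − τ₂ e^(−t/τ₂))/(τ₁ − τ₂)].
At t = 45.0: e^(−t/τ₁) = 0.091421, e^(−t/τ₂) = 0.038262.
C₂ = 2.56·[1 − (18.811·0.091421 − 13.790·0.038262)/(5.0207)] = 2.56·0.76258 = 1.9522 mol/L.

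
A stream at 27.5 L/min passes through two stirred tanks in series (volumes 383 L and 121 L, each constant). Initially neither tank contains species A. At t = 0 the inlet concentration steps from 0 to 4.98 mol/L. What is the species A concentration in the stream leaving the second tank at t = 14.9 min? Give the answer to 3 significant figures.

2.56 mol/L

Species balance on tank i: dCᵢ/dt = (Cᵢ₋₁ − Cᵢ)/τᵢ with τᵢ = Vᵢ/Q.
τ₁ = 383/27.5 = 13.927 min; τ₂ = 121/27.5 = 4.4000 min.
Solving the cascade with C₁(0)=C₂(0)=0 gives C₂(t) = C_in[1 − (τ₁ e^(−t/τ₁) − τ₂ e^(−t/τ₂))/(τ₁ − τ₂)].
At t = 14.9: e^(−t/τ₁) = 0.34306, e^(−t/τ₂) = 0.033831.
C₂ = 4.98·[1 − (13.927·0.34306 − 4.4000·0.033831)/(9.5273)] = 4.98·0.51413 = 2.5603 mol/L.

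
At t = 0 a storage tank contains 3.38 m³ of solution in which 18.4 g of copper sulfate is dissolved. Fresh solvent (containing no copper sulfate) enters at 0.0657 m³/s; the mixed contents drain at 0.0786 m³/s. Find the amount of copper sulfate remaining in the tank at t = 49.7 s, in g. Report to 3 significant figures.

5.11 g

Total volume: dV/dt = Q_in − Q_out = -0.012900 m³/s, so V(t) = 3.38 − 0.012900 t and V(49.7) = 2.7389 m³.
Species balance (pure solvent in): dm/dt = −Q_out · m/V(t).
dm/m = −Q_out dt/(V₀ − 0.012900 t); integrating gives ln(m/m₀) = −(Q_out/(Q_in−Q_out)) ln(V/V₀).
m = m₀ (V₀/V)^(Q_out/(Q_in−Q_out)) = 18.4 × (3.38/2.7389)^(-6.0930) = 5.1080 g.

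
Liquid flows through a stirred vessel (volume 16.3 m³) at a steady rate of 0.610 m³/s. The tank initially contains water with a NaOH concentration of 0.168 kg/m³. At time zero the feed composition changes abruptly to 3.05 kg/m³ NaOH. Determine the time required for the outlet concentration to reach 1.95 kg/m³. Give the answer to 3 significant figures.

25.7 s

Unsteady species balance (constant V, well mixed): V dC/dt = Q(C_in − C), so τ = V/Q = 26.721 s.
C(t) = C_in + (C₀ − C_in) e^(−t/τ). Set C = 1.95 and solve for t:
e^(−t/τ) = (C − C_in)/(C₀ − C_in) = (1.95 − 3.05)/(0.168 − 3.05) = 0.38168
t = −τ ln(…) = 26.721 × 0.96317 = 25.737 s.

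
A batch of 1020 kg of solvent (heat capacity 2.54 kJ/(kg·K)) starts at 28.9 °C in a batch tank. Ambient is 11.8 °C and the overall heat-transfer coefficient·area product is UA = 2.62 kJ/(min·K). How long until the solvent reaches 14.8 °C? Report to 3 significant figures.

1720 min

M c_p dT/dt = −UA(T − T_amb).
τ = M c_p/UA = 988.85 min; T_ss = T_amb = 11.800 °C.
T(t) = T_ss + (T₀ − T_ss)e^(−t/τ); set T = 14.8:
t = −τ ln[(T − T_ss)/(T₀ − T_ss)] = −988.85 · ln(0.17544) = 1721.1 min.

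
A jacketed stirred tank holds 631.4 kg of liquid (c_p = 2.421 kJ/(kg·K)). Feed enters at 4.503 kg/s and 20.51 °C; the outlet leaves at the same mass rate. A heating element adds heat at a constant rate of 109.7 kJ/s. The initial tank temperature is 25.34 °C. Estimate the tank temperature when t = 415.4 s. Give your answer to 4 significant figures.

Unsteady energy balance on the tank contents: M c_p dT/dt = ṁ c_p (T_in − T) + 109.7.
τ = M/ṁ = 140.218 s; T_ss = T_in + Q̇/(ṁ c_p) = 20.51 + 109.7/(4.503·2.421) = 30.5726 °C.
Solution: T(t) = T_ss + (T₀ − T_ss) e^(−t/τ).
T(415.4) = 30.5726 + (-5.23259)·e^(−415.4/140.218) = 30.5726 + (-5.23259)·0.0516876 = 30.3021 °C.

30.30 °C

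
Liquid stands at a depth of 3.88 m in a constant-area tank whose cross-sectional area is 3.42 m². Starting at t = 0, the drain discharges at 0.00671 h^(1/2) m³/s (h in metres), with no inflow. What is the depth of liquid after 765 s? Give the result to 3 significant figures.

1.49 m

With no inflow, A dh/dt = −0.00671 √h.
This is separable: 2 d(√h)/dt = −0.00671/A, so √h = √h₀ − (0.00671/(2A)) t.
√h = √3.88 − 0.00671·765/(2·3.42) = 1.9698 − 0.75046 = 1.2193.
h = 1.2193² = 1.4867 m.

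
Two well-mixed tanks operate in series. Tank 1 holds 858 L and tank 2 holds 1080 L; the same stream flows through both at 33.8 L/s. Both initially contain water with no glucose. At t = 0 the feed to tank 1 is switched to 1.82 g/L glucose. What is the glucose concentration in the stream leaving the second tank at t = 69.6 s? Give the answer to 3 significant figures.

1.27 g/L

Each tank obeys Vᵢ dCᵢ/dt = Q(Cᵢ₋₁ − Cᵢ), so τᵢ = Vᵢ/Q.
τ₁ = 858/33.8 = 25.385 s; τ₂ = 1080/33.8 = 31.953 s.
Solving the cascade with C₁(0)=C₂(0)=0 gives C₂(t) = C_in[1 − (τ₁ e^(−t/τ₁) − τ₂ e^(−t/τ₂))/(τ₁ − τ₂)].
At t = 69.6: e^(−t/τ₁) = 0.064453, e^(−t/τ₂) = 0.11324.
C₂ = 1.82·[1 − (25.385·0.064453 − 31.953·0.11324)/(-6.5680)] = 1.82·0.69819 = 1.2707 g/L.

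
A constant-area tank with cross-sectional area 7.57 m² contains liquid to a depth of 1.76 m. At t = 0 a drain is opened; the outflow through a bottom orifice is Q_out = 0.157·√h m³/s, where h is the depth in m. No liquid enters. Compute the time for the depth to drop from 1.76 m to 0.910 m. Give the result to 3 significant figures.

A dh/dt = −Q_out = −0.157 √h.
Separate and integrate: 2(√h − √h₀) = −(0.157/A) t.
t = 2A(√h₀ − √h)/0.157 = 2·7.57·(√1.76 − √0.910)/0.157
  = 15.140 × (1.3266 − 0.95394) / 0.157 = 35.942 s.

35.9 s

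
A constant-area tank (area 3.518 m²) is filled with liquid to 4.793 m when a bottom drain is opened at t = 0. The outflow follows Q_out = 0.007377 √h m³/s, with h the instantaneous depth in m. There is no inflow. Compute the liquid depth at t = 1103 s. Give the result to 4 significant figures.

1.067 m

A dh/dt = −Q_out = −0.007377 √h.
This is separable: 2 d(√h)/dt = −0.007377/A, so √h = √h₀ − (0.007377/(2A)) t.
√h = √4.793 − 0.007377·1103/(2·3.518) = 2.18929 − 1.15646 = 1.03284.
h = 1.03284² = 1.06675 m.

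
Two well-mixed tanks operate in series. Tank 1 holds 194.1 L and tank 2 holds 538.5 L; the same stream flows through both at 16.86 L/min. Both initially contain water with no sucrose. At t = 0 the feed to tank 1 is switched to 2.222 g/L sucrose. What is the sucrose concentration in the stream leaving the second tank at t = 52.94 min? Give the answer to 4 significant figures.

1.572 g/L

Time constants: τᵢ = Vᵢ/Q for each well-mixed tank.
τ₁ = 194.1/16.86 = 11.5125 min; τ₂ = 538.5/16.86 = 31.9395 min.
Tank 1: C₁ = C_in(1 − e^(−t/τ₁)). Tank 2 (τ₁ ≠ τ₂): C₂ = C_in[1 − (τ₁ e^(−t/τ₁) − τ₂ e^(−t/τ₂))/(τ₁ − τ₂)].
At t = 52.94: e^(−t/τ₁) = 0.0100669, e^(−t/τ₂) = 0.190613.
C₂ = 2.222·[1 − (11.5125·0.0100669 − 31.9395·0.190613)/(-20.4270)] = 2.222·0.707633 = 1.57236 g/L.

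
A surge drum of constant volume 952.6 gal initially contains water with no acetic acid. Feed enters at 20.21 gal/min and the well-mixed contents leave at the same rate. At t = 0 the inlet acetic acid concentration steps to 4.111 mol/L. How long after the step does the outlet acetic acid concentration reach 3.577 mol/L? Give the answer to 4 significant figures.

96.20 min

Species balance: V dC/dt = Q(C_in − C) ⇒ τ = V/Q = 47.1351 min.
C(t) = C_in + (C₀ − C_in) e^(−t/τ). Set C = 3.577 and solve for t:
e^(−t/τ) = (C − C_in)/(C₀ − C_in) = (3.577 − 4.111)/(0 − 4.111) = 0.129895
t = −τ ln(…) = 47.1351 × 2.04103 = 96.2039 min.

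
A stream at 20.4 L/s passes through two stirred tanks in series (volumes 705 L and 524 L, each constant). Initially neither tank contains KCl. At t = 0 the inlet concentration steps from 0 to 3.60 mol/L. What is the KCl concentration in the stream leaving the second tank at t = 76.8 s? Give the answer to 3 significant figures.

2.60 mol/L

Each tank obeys Vᵢ dCᵢ/dt = Q(Cᵢ₋₁ − Cᵢ), so τᵢ = Vᵢ/Q.
τ₁ = 705/20.4 = 34.559 s; τ₂ = 524/20.4 = 25.686 s.
Tank 1: C₁ = C_in(1 − e^(−t/τ₁)). Tank 2 (τ₁ ≠ τ₂): C₂ = C_in[1 − (τ₁ e^(−t/τ₁) − τ₂ e^(−t/τ₂))/(τ₁ − τ₂)].
At t = 76.8: e^(−t/τ₁) = 0.10836, e^(−t/τ₂) = 0.050291.
C₂ = 3.60·[1 − (34.559·0.10836 − 25.686·0.050291)/(8.8725)] = 3.60·0.72353 = 2.6047 mol/L.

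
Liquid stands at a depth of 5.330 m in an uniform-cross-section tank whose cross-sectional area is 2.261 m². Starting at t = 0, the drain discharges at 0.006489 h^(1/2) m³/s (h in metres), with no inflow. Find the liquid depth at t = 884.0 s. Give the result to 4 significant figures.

Unsteady balance on liquid volume: A dh/dt = −0.006489 √h.
This is separable: 2 d(√h)/dt = −0.006489/A, so √h = √h₀ − (0.006489/(2A)) t.
√h = √5.330 − 0.006489·884.0/(2·2.261) = 2.30868 − 1.26853 = 1.04015.
h = 1.04015² = 1.08192 m.

1.082 m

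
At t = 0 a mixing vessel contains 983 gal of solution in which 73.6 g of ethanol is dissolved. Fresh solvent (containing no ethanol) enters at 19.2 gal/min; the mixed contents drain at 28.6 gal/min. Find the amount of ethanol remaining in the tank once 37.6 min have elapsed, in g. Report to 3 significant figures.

Let m(t) be the amount of ethanol. Volume: V(t) = V₀ + (Q_in − Q_out) t = 983 − 9.4000 t; V(37.6) = 629.56 gal.
No ethanol enters, so dm/dt = −Q_out · (m/V).
dm/m = −Q_out dt/(V₀ − 9.4000 t); integrating gives ln(m/m₀) = −(Q_out/(Q_in−Q_out)) ln(V/V₀).
m = m₀ (V₀/V)^(Q_out/(Q_in−Q_out)) = 73.6 × (983/629.56)^(-3.0426) = 18.971 g.

19.0 g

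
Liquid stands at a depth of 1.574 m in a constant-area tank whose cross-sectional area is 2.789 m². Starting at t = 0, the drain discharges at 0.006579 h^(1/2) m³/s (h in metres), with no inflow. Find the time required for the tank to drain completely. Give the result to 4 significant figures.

Volume balance on the tank: A dh/dt = −0.006579 √h.
This is separable: 2 d(√h)/dt = −0.006579/A, so √h = √h₀ − (0.006579/(2A)) t.
Tank is empty when √h = 0: t_empty = 2A√h₀/0.006579.
t_empty = 2·2.789·√1.574/0.006579 = 5.57800·1.25459/0.006579 = 1063.70 s.

1064 s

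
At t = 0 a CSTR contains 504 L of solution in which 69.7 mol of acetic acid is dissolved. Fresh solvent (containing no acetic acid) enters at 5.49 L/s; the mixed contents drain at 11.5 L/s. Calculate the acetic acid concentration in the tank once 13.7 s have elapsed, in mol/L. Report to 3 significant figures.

0.118 mol/L

Total volume: dV/dt = Q_in − Q_out = -6.0100 L/s, so V(t) = 504 − 6.0100 t and V(13.7) = 421.66 L.
Species balance (pure solvent in): dm/dt = −Q_out · m/V(t).
Separate: dm/m = −Q_out dt/V(t) ⇒ ln(m/m₀) = −(Q_out/(Q_in−Q_out)) ln(V/V₀).
m = m₀ (V₀/V)^(Q_out/(Q_in−Q_out)) = 69.7 × (504/421.66)^(-1.9135) = 49.546 mol.
C = m/V = 49.546/421.66 = 0.11750 mol/L.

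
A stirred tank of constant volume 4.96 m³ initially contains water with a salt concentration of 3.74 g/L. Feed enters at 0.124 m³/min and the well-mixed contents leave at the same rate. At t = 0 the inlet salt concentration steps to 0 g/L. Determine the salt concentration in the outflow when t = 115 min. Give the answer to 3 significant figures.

Accumulation = in − out for the solute gives V dC/dt = Q(C_in − C).
So dC/dt = (C_in − C)/τ with τ = V/Q = 4.96/0.124 = 40.000 min.
This is linear first-order; C(t) = C_in + (C₀ − C_in) e^(−t/τ).
C(115) = 0 + (3.74 − 0)·e^(−115/40.000) = 0 + (3.7400)·0.056416 = 0.21100 g/L.

0.211 g/L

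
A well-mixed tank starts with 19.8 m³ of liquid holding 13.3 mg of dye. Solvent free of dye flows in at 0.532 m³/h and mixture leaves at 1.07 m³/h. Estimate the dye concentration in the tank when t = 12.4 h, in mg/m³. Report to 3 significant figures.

Let m(t) be the amount of dye. Volume: V(t) = V₀ + (Q_in − Q_out) t = 19.8 − 0.53800 t; V(12.4) = 13.129 m³.
Solute balance: dm/dt = 0 − Q_out C = −Q_out m/V(t).
dm/m = −Q_out dt/(V₀ − 0.53800 t); integrating gives ln(m/m₀) = −(Q_out/(Q_in−Q_out)) ln(V/V₀).
m = m₀ (V₀/V)^(Q_out/(Q_in−Q_out)) = 13.3 × (19.8/13.129)^(-1.9888) = 5.8744 mg.
C = m/V = 5.8744/13.129 = 0.44744 mg/m³.

0.447 mg/m³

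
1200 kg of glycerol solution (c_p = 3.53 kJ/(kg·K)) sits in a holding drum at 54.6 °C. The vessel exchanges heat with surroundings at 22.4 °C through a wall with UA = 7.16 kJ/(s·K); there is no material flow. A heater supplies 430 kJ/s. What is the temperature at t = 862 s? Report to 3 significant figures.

M c_p dT/dt = −UA(T − T_amb) + Q̇.
dT/dt = (T_ss − T)/τ with T_ss = T_amb + Q̇/UA = 22.4 + 430/7.16 = 82.456 °C, τ = M c_p/UA = 1200·3.53/7.16 = 591.62 s.
Solution: T(t) = T_ss + (T₀ − T_ss) e^(−t/τ).
T(862) = 82.456 + (-27.856)·0.23293 = 75.967 °C.

76.0 °C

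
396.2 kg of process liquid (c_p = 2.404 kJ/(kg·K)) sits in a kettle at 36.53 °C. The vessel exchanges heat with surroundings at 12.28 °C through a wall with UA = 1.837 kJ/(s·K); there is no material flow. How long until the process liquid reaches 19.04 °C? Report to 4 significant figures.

M c_p dT/dt = −UA(T − T_amb).
τ = M c_p/UA = 518.489 s; T_ss = T_amb = 12.2800 °C.
T(t) = T_ss + (T₀ − T_ss)e^(−t/τ); set T = 19.04:
t = −τ ln[(T − T_ss)/(T₀ − T_ss)] = −518.489 · ln(0.278763) = 662.315 s.

662.3 s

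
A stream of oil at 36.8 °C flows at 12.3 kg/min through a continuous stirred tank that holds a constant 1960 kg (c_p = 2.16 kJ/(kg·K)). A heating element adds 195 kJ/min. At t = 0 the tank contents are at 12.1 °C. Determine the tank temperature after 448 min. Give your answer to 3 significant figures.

42.2 °C

M c_p dT/dt = ṁ c_p (T_in − T) + Q̇.
Rearrange: dT/dt = (T_ss − T)/τ with τ = M/ṁ = 159.35 min and T_ss = T_in + Q̇/(ṁ c_p) = 44.140 °C.
Solution: T(t) = T_ss + (T₀ − T_ss) e^(−t/τ).
T(448) = 44.140 + (-32.040)·e^(−448/159.35) = 44.140 + (-32.040)·0.060119 = 42.213 °C.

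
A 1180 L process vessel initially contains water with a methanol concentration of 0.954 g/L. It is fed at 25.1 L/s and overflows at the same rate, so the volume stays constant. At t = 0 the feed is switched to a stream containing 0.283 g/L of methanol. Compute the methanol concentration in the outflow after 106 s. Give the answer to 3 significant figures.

0.353 g/L

Accumulation = in − out for the solute gives V dC/dt = Q(C_in − C).
Time constant τ = V/Q = 1180/25.1 = 47.012 s.
Solution: C(t) = C_in + (C₀ − C_in) e^(−t/τ).
C(106) = 0.283 + (0.954 − 0.283)·e^(−106/47.012) = 0.283 + (0.67100)·0.10490 = 0.35339 g/L.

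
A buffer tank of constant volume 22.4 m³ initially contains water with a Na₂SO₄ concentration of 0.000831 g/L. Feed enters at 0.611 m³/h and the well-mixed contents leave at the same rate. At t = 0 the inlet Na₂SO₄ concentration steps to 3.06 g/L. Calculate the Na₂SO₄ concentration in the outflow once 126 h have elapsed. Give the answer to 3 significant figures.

2.96 g/L

Transient balance on the dissolved component: V dC/dt = Q(C_in − C).
Rewrite as dC/dt + C/τ = C_in/τ, τ = V/Q = 36.661 h.
This is linear first-order; C(t) = C_in + (C₀ − C_in) e^(−t/τ).
C(126) = 3.06 + (0.000831 − 3.06)·e^(−126/36.661) = 3.06 + (-3.0592)·0.032165 = 2.9616 g/L.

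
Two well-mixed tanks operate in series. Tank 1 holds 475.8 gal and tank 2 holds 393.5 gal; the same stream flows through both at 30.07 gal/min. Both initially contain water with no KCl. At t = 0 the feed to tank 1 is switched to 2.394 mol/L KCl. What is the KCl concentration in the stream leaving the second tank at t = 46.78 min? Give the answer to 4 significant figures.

1.995 mol/L

Species balance on tank i: dCᵢ/dt = (Cᵢ₋₁ − Cᵢ)/τᵢ with τᵢ = Vᵢ/Q.
τ₁ = 475.8/30.07 = 15.8231 min; τ₂ = 393.5/30.07 = 13.0861 min.
Solving the cascade with C₁(0)=C₂(0)=0 gives C₂(t) = C_in[1 − (τ₁ e^(−t/τ₁) − τ₂ e^(−t/τ₂))/(τ₁ − τ₂)].
At t = 46.78: e^(−t/τ₁) = 0.0520037, e^(−t/τ₂) = 0.0280217.
C₂ = 2.394·[1 − (15.8231·0.0520037 − 13.0861·0.0280217)/(2.73695)] = 2.394·0.833332 = 1.99500 mol/L.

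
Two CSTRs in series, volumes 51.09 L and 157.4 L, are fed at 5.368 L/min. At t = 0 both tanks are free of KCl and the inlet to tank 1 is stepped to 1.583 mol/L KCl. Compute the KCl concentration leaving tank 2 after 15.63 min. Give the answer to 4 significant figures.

Time constants: τᵢ = Vᵢ/Q for each well-mixed tank.
τ₁ = 51.09/5.368 = 9.51751 min; τ₂ = 157.4/5.368 = 29.3219 min.
Tank 1: C₁ = C_in(1 − e^(−t/τ₁)). Tank 2 (τ₁ ≠ τ₂): C₂ = C_in[1 − (τ₁ e^(−t/τ₁) − τ₂ e^(−t/τ₂))/(τ₁ − τ₂)].
At t = 15.63: e^(−t/τ₁) = 0.193547, e^(−t/τ₂) = 0.586813.
C₂ = 1.583·[1 − (9.51751·0.193547 − 29.3219·0.586813)/(-19.8044)] = 1.583·0.224192 = 0.354896 mol/L.

0.3549 mol/L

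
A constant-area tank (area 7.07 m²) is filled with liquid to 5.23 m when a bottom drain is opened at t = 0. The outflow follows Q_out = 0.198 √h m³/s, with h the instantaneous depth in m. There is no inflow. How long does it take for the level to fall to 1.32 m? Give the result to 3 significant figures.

A dh/dt = −Q_out = −0.198 √h.
This is separable: 2 d(√h)/dt = −0.198/A, so √h = √h₀ − (0.198/(2A)) t.
t = 2A(√h₀ − √h)/0.198 = 2·7.07·(√5.23 − √1.32)/0.198
  = 14.140 × (2.2869 − 1.1489) / 0.198 = 81.270 s.

81.3 s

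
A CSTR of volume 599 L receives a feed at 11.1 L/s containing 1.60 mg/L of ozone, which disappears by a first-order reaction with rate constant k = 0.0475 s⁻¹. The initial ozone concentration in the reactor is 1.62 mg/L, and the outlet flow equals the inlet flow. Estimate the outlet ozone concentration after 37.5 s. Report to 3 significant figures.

0.547 mg/L

Accumulation = in − out − consumed: V dC/dt = Q C_in − Q C − k V C.
This is linear with rate a = Q/V + k = 0.066031 s⁻¹.
C_ss = Q C_in/(Q + kV) = 0.44902 mg/L; C(t) = C_ss + (C₀ − C_ss) e^(−a t).
C(37.5) = 0.44902 + (1.1710)·e^(−0.066031·37.5) = 0.44902 + (1.1710)·0.084066 = 0.54746 mg/L.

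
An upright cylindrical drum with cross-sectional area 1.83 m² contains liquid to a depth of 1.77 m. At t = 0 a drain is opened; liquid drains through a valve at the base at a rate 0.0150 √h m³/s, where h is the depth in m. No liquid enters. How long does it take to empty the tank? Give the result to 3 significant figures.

325 s

Unsteady balance on liquid volume: A dh/dt = −0.0150 √h.
∫ h^(−1/2) dh = −(0.0150/A) ∫ dt, giving 2√h = 2√h₀ − (0.0150/A) t.
Set h = 0: 2√h₀ = (0.0150/A) t_empty ⇒ t_empty = 2A√h₀/0.0150.
t_empty = 2·1.83·√1.77/0.0150 = 3.6600·1.3304/0.0150 = 324.62 s.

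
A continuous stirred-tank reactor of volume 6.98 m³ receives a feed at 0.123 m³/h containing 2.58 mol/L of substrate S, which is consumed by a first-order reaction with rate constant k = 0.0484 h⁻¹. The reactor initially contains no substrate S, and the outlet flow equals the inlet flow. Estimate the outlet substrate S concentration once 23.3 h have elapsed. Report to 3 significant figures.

Accumulation = in − out − consumed: V dC/dt = Q C_in − Q C − k V C.
This is linear with rate a = Q/V + k = 0.066022 h⁻¹.
C_ss = Q C_in/(Q + kV) = 0.68862 mol/L; C(t) = C_ss + (C₀ − C_ss) e^(−a t).
C(23.3) = 0.68862 + (-0.68862)·e^(−0.066022·23.3) = 0.68862 + (-0.68862)·0.21474 = 0.54075 mol/L.

0.541 mol/L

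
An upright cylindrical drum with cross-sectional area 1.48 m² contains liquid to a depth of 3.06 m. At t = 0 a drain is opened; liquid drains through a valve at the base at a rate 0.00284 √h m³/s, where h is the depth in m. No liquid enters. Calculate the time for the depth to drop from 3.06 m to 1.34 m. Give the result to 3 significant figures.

617 s

With no inflow, A dh/dt = −0.00284 √h.
Separate and integrate: 2(√h − √h₀) = −(0.00284/A) t.
t = 2A(√h₀ − √h)/0.00284 = 2·1.48·(√3.06 − √1.34)/0.00284
  = 2.9600 × (1.7493 − 1.1576) / 0.00284 = 616.70 s.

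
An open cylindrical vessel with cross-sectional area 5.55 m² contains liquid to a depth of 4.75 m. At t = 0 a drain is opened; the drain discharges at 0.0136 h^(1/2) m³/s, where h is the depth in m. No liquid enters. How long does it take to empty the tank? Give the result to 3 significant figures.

1780 s

Accumulation of liquid (constant cross-section A): A dh/dt = −0.0136 √h.
∫ h^(−1/2) dh = −(0.0136/A) ∫ dt, giving 2√h = 2√h₀ − (0.0136/A) t.
Set h = 0: 2√h₀ = (0.0136/A) t_empty ⇒ t_empty = 2A√h₀/0.0136.
t_empty = 2·5.55·√4.75/0.0136 = 11.100·2.1794/0.0136 = 1778.8 s.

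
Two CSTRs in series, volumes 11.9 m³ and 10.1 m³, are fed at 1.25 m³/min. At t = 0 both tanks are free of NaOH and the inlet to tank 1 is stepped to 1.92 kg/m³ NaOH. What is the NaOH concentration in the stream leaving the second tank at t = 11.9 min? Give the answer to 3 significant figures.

Each tank obeys Vᵢ dCᵢ/dt = Q(Cᵢ₋₁ − Cᵢ), so τᵢ = Vᵢ/Q.
τ₁ = 11.9/1.25 = 9.5200 min; τ₂ = 10.1/1.25 = 8.0800 min.
Solving the cascade with C₁(0)=C₂(0)=0 gives C₂(t) = C_in[1 − (τ₁ e^(−t/τ₁) − τ₂ e^(−t/τ₂))/(τ₁ − τ₂)].
At t = 11.9: e^(−t/τ₁) = 0.28650, e^(−t/τ₂) = 0.22929.
C₂ = 1.92·[1 − (9.5200·0.28650 − 8.0800·0.22929)/(1.4400)] = 1.92·0.39245 = 0.75351 kg/m³.

0.754 kg/m³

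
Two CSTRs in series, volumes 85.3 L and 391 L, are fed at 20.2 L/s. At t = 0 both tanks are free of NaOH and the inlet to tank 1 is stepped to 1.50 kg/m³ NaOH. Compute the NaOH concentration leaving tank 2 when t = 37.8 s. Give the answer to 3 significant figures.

Each tank obeys Vᵢ dCᵢ/dt = Q(Cᵢ₋₁ − Cᵢ), so τᵢ = Vᵢ/Q.
τ₁ = 85.3/20.2 = 4.2228 s; τ₂ = 391/20.2 = 19.356 s.
Tank 1: C₁ = C_in(1 − e^(−t/τ₁)). Tank 2 (τ₁ ≠ τ₂): C₂ = C_in[1 − (τ₁ e^(−t/τ₁) − τ₂ e^(−t/τ₂))/(τ₁ − τ₂)].
At t = 37.8: e^(−t/τ₁) = 0.00012955, e^(−t/τ₂) = 0.14187.
C₂ = 1.50·[1 − (4.2228·0.00012955 − 19.356·0.14187)/(-15.134)] = 1.50·0.81858 = 1.2279 kg/m³.

1.23 kg/m³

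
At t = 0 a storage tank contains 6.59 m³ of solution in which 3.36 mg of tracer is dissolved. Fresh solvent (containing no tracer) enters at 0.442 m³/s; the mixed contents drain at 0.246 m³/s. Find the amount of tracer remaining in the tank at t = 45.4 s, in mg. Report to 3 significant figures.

Let m(t) be the amount of tracer. Volume: V(t) = V₀ + (Q_in − Q_out) t = 6.59 + 0.19600 t; V(45.4) = 15.488 m³.
Solute balance: dm/dt = 0 − Q_out C = −Q_out m/V(t).
dm/m = −Q_out dt/(V₀ + 0.19600 t); integrating gives ln(m/m₀) = −(Q_out/(Q_in−Q_out)) ln(V/V₀).
m = m₀ (V₀/V)^(Q_out/(Q_in−Q_out)) = 3.36 × (6.59/15.488)^(1.2551) = 1.1496 mg.

1.15 mg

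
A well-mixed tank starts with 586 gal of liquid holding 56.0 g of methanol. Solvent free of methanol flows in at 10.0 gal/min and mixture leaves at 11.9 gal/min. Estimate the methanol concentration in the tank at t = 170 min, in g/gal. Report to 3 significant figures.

0.00141 g/gal

Total volume: dV/dt = Q_in − Q_out = -1.9000 gal/min, so V(t) = 586 − 1.9000 t and V(170) = 263.00 gal.
Solute balance: dm/dt = 0 − Q_out C = −Q_out m/V(t).
Separate: dm/m = −Q_out dt/V(t) ⇒ ln(m/m₀) = −(Q_out/(Q_in−Q_out)) ln(V/V₀).
m = m₀ (V₀/V)^(Q_out/(Q_in−Q_out)) = 56.0 × (586/263.00)^(-6.2632) = 0.37066 g.
C = m/V = 0.37066/263.00 = 0.0014093 g/gal.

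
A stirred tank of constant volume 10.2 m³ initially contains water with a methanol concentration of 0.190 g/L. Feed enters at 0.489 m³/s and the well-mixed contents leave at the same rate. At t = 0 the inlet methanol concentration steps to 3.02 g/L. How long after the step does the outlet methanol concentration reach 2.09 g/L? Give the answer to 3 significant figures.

Mass balance on the solute (V constant): V dC/dt = Q(C_in − C), so τ = V/Q = 20.859 s.
C(t) = C_in + (C₀ − C_in) e^(−t/τ). Set C = 2.09 and solve for t:
e^(−t/τ) = (C − C_in)/(C₀ − C_in) = (2.09 − 3.02)/(0.190 − 3.02) = 0.32862
t = −τ ln(…) = 20.859 × 1.1128 = 23.213 s.

23.2 s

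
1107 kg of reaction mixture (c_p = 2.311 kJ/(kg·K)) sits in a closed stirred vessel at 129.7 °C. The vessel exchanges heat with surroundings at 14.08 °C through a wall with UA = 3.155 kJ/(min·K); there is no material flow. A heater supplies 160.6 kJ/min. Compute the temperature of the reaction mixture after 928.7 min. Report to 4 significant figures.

M c_p dT/dt = −UA(T − T_amb) + Q̇.
dT/dt = (T_ss − T)/τ with T_ss = T_amb + Q̇/UA = 14.08 + 160.6/3.155 = 64.9833 °C, τ = M c_p/UA = 1107·2.311/3.155 = 810.864 min.
This is linear first-order; T(t) = T_ss + (T₀ − T_ss) e^(−t/τ).
T(928.7) = 64.9833 + (64.7167)·0.318122 = 85.5711 °C.

85.57 °C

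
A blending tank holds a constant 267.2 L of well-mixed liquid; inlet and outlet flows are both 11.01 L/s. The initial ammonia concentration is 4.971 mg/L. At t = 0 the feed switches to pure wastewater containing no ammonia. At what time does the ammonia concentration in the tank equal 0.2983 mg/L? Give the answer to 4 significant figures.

Unsteady species balance (constant V, well mixed): V dC/dt = Q(C_in − C), so τ = V/Q = 24.2688 s.
C(t) = C_in + (C₀ − C_in) e^(−t/τ). Set C = 0.2983 and solve for t:
e^(−t/τ) = (C − C_in)/(C₀ − C_in) = (0.2983 − 0)/(4.971 − 0) = 0.0600080
t = −τ ln(…) = 24.2688 × 2.81328 = 68.2750 s.

68.27 s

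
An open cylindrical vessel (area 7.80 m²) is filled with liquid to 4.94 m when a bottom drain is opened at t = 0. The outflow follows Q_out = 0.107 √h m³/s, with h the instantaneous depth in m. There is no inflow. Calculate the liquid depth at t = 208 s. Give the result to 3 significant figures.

0.634 m

A dh/dt = −Q_out = −0.107 √h.
This is separable: 2 d(√h)/dt = −0.107/A, so √h = √h₀ − (0.107/(2A)) t.
√h = √4.94 − 0.107·208/(2·7.80) = 2.2226 − 1.4267 = 0.79594.
h = 0.79594² = 0.63353 m.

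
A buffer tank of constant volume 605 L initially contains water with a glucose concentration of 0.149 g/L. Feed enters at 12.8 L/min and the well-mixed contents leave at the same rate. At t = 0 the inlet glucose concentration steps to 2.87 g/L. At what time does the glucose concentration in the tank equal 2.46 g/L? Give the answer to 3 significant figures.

Transient balance on the dissolved component: V dC/dt = Q(C_in − C), so τ = V/Q = 47.266 min.
C(t) = C_in + (C₀ − C_in) e^(−t/τ). Set C = 2.46 and solve for t:
e^(−t/τ) = (C − C_in)/(C₀ − C_in) = (2.46 − 2.87)/(0.149 − 2.87) = 0.15068
t = −τ ln(…) = 47.266 × 1.8926 = 89.455 min.

89.5 min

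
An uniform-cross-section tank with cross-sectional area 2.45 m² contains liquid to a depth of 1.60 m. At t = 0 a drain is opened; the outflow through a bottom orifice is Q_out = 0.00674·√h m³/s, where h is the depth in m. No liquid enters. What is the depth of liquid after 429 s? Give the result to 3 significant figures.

0.455 m

Accumulation of liquid (constant cross-section A): A dh/dt = −0.00674 √h.
∫ h^(−1/2) dh = −(0.00674/A) ∫ dt, giving 2√h = 2√h₀ − (0.00674/A) t.
√h = √1.60 − 0.00674·429/(2·2.45) = 1.2649 − 0.59009 = 0.67482.
h = 0.67482² = 0.45538 m.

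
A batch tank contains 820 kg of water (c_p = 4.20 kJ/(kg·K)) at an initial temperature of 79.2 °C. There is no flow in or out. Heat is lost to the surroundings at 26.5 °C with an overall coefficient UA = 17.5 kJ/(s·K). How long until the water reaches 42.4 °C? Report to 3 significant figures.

236 s

Heat balance on the well-mixed liquid: M c_p dT/dt = −UA(T − T_amb).
τ = M c_p/UA = 196.80 s; T_ss = T_amb = 26.500 °C.
T(t) = T_ss + (T₀ − T_ss)e^(−t/τ); set T = 42.4:
t = −τ ln[(T − T_ss)/(T₀ − T_ss)] = −196.80 · ln(0.30171) = 235.82 s.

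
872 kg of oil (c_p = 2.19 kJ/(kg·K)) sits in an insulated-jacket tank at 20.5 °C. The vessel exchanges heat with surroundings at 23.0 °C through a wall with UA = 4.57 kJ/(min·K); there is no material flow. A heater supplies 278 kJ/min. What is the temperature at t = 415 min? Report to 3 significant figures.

60.4 °C

Energy balance: M c_p dT/dt = −UA(T − T_amb) + Q̇.
dT/dt = (T_ss − T)/τ with T_ss = T_amb + Q̇/UA = 23.0 + 278/4.57 = 83.832 °C, τ = M c_p/UA = 872·2.19/4.57 = 417.87 min.
This is linear first-order; T(t) = T_ss + (T₀ − T_ss) e^(−t/τ).
T(415) = 83.832 + (-63.332)·0.37042 = 60.372 °C.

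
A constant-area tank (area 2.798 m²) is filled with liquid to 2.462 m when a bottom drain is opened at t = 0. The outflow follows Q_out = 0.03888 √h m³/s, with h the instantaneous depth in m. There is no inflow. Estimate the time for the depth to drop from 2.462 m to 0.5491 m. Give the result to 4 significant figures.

Mass balance (ρ constant): A dh/dt = −0.03888 √h.
Separate and integrate: 2(√h − √h₀) = −(0.03888/A) t.
t = 2A(√h₀ − √h)/0.03888 = 2·2.798·(√2.462 − √0.5491)/0.03888
  = 5.59600 × (1.56908 − 0.741013) / 0.03888 = 119.183 s.

119.2 s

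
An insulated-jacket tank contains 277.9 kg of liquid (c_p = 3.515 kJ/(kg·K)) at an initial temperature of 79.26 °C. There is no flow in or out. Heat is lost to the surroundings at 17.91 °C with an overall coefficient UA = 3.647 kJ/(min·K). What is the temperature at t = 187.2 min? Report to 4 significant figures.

48.41 °C

Heat balance on the well-mixed liquid: M c_p dT/dt = −UA(T − T_amb).
dT/dt = (T_ss − T)/τ with T_ss = T_amb = 17.9100 °C, τ = M c_p/UA = 277.9·3.515/3.647 = 267.842 min.
This is linear first-order; T(t) = T_ss + (T₀ − T_ss) e^(−t/τ).
T(187.2) = 17.9100 + (61.3500)·0.497122 = 48.4084 °C.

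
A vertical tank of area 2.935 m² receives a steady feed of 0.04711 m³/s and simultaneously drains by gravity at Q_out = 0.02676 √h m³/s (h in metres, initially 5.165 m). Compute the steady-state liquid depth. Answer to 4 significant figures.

Level balance: A dh/dt = 0.04711 − 0.02676 √h. Setting dh/dt = 0:
Q_in = 0.02676 √h_ss ⇒ √h_ss = 0.04711/0.02676 = 1.76046.
h_ss = 1.76046² = 3.09923 m. (Since h₀ = 5.165 m > h_ss, the level will fall toward this value.)

3.099 m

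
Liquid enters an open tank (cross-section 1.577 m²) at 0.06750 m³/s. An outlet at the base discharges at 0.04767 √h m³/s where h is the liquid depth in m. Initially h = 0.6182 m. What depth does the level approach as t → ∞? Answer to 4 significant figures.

2.005 m

A dh/dt = Q_in − 0.04767 √h. Steady state requires inflow = outflow:
Q_in = 0.04767 √h_ss ⇒ √h_ss = 0.06750/0.04767 = 1.41598.
h_ss = 1.41598² = 2.00501 m. (Since h₀ = 0.6182 m < h_ss, the level will rise toward this value.)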